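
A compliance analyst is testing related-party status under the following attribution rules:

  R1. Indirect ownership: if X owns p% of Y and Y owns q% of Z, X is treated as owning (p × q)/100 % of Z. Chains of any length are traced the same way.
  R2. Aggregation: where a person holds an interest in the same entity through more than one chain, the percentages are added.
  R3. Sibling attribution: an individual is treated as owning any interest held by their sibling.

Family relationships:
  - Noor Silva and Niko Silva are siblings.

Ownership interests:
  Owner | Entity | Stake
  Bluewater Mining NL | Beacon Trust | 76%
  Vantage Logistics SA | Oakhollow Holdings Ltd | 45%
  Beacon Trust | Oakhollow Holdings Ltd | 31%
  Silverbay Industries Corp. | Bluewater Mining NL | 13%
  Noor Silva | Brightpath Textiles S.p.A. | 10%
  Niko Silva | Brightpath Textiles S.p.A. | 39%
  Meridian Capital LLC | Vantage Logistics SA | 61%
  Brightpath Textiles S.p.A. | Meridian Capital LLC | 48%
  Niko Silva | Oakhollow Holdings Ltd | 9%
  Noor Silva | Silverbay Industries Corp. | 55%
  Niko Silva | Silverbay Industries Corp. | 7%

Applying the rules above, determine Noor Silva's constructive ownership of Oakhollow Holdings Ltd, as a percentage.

By sibling attribution (R3), Noor Silva is treated as also owning Niko Silva's interest in Brightpath Textiles S.p.A, giving 10% + 39% = 49%.
By sibling attribution (R3), Noor Silva is treated as also owning Niko Silva's interest in Silverbay Industries Corp, giving 55% + 7% = 62%.
By sibling attribution (R3), Noor Silva is treated as owning Niko Silva's 9% interest in Oakhollow Holdings Ltd.
Chain via Brightpath Textiles S.p.A. → Meridian Capital LLC → Vantage Logistics SA (R1): 49% × 48% × 61% × 45% = 6.45624% of Oakhollow Holdings Ltd.
Chain via Silverbay Industries Corp. → Bluewater Mining NL → Beacon Trust (R1): 62% × 13% × 76% × 31% = 1.898936% of Oakhollow Holdings Ltd.
Direct interest in Oakhollow Holdings Ltd: 9%.
Aggregating (R2): 6.45624% + 1.898936% + 9% = 17.355176%.

17.355176%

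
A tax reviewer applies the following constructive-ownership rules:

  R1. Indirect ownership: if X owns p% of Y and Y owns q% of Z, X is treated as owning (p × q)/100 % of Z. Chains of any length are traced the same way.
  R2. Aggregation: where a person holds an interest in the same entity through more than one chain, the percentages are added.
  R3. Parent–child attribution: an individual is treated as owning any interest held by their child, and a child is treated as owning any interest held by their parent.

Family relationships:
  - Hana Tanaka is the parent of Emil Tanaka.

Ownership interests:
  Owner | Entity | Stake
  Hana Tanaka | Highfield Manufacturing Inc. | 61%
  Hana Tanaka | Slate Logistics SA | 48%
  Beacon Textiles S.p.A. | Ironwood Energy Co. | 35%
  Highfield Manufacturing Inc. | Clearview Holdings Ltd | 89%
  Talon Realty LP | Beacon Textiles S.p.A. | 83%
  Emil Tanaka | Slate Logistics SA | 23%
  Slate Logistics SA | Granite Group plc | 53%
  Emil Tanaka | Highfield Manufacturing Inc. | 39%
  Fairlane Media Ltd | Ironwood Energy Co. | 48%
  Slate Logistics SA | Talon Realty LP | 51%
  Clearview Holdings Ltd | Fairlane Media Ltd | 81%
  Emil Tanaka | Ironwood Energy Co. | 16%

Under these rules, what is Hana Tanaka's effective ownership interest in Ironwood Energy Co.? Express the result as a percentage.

By parent–child attribution (R3), Hana Tanaka is treated as also owning Emil Tanaka's interest in Highfield Manufacturing Inc, giving 61% + 39% = 100%.
By parent–child attribution (R3), Hana Tanaka is treated as also owning Emil Tanaka's interest in Slate Logistics SA, giving 48% + 23% = 71%.
By parent–child attribution (R3), Hana Tanaka is treated as owning Emil Tanaka's 16% interest in Ironwood Energy Co.
Chain via Highfield Manufacturing Inc. → Clearview Holdings Ltd → Fairlane Media Ltd (R1): 100% × 89% × 81% × 48% = 34.6032% of Ironwood Energy Co.
Chain via Slate Logistics SA → Talon Realty LP → Beacon Textiles S.p.A. (R1): 71% × 51% × 83% × 35% = 10.519005% of Ironwood Energy Co.
Direct interest in Ironwood Energy Co: 16%.
Aggregating (R2): 34.6032% + 10.519005% + 16% = 61.122205%.

61.122205%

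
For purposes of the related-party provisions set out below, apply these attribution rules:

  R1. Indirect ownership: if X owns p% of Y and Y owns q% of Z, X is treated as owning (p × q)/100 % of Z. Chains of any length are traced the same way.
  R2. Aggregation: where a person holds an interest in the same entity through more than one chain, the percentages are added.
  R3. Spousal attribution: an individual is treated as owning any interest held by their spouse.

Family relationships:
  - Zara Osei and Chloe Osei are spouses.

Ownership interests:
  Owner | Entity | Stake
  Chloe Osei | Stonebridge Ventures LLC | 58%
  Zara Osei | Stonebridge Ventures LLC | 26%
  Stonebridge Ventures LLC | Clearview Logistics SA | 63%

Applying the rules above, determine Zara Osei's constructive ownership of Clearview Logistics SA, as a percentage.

By spousal attribution (R3), Zara Osei is treated as also owning Chloe Osei's interest in Stonebridge Ventures LLC, giving 26% + 58% = 84%.
Chain via Stonebridge Ventures LLC (R1): 84% × 63% = 52.92% of Clearview Logistics SA.

52.92%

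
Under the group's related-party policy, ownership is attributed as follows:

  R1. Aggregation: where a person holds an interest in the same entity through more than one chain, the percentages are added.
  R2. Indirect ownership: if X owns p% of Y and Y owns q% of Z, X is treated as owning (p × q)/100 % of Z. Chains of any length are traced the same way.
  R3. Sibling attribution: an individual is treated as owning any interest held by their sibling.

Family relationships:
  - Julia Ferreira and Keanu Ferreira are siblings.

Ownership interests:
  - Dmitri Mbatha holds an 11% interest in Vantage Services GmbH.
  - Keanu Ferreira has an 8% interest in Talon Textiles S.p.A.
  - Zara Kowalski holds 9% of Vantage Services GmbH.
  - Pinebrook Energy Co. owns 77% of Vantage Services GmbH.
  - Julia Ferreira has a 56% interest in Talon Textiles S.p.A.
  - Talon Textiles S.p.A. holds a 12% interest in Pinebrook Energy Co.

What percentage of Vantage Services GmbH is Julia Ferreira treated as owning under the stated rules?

By sibling attribution (R3), Julia Ferreira is treated as also owning Keanu Ferreira's interest in Talon Textiles S.p.A, giving 56% + 8% = 64%.
Chain via Talon Textiles S.p.A. → Pinebrook Energy Co. (R2): 64% × 12% × 77% = 5.9136% of Vantage Services GmbH.

5.9136%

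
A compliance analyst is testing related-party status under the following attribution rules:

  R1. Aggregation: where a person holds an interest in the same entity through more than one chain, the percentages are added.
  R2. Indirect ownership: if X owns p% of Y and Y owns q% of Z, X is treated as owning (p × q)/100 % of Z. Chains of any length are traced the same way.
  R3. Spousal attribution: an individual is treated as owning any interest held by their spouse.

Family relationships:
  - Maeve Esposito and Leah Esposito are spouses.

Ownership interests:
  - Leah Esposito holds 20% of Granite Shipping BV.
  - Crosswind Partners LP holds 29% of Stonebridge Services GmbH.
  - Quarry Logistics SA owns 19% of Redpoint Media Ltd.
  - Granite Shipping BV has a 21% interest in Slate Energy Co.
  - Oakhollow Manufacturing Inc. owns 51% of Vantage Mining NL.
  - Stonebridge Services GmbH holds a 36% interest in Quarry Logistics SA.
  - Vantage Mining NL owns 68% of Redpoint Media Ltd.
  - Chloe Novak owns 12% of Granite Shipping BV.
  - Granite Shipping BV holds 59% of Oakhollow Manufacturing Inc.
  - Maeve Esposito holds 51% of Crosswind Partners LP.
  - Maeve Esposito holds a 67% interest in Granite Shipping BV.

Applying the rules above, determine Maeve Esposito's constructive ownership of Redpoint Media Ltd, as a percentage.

By spousal attribution (R3), Maeve Esposito is treated as also owning Leah Esposito's interest in Granite Shipping BV, giving 67% + 20% = 87%.
Chain via Granite Shipping BV → Oakhollow Manufacturing Inc. → Vantage Mining NL (R2): 87% × 59% × 51% × 68% = 17.801244% of Redpoint Media Ltd.
Chain via Crosswind Partners LP → Stonebridge Services GmbH → Quarry Logistics SA (R2): 51% × 29% × 36% × 19% = 1.011636% of Redpoint Media Ltd.
Aggregating (R1): 17.801244% + 1.011636% = 18.81288%.

18.81288%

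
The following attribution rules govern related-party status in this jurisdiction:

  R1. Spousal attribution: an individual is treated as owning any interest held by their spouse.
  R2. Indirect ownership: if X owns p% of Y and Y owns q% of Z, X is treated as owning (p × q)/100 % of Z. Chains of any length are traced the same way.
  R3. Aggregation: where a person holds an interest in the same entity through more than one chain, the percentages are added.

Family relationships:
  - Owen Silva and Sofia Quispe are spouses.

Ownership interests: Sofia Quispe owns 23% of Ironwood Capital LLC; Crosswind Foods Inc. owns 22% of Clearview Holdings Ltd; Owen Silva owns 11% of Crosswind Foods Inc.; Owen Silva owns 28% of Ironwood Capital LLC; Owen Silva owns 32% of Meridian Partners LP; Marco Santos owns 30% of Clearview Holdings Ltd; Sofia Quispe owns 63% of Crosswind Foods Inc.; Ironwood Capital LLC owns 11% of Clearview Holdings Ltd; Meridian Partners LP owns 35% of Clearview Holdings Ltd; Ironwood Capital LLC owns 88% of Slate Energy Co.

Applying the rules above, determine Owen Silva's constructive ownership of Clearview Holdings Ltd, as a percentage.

By spousal attribution (R1), Owen Silva is treated as also owning Sofia Quispe's interest in Crosswind Foods Inc, giving 11% + 63% = 74%.
By spousal attribution (R1), Owen Silva is treated as also owning Sofia Quispe's interest in Ironwood Capital LLC, giving 28% + 23% = 51%.
Chain via Crosswind Foods Inc. (R2): 74% × 22% = 16.28% of Clearview Holdings Ltd.
Chain via Ironwood Capital LLC (R2): 51% × 11% = 5.61% of Clearview Holdings Ltd.
Chain via Meridian Partners LP (R2): 32% × 35% = 11.2% of Clearview Holdings Ltd.
Aggregating (R3): 16.28% + 5.61% + 11.2% = 33.09%.

33.09%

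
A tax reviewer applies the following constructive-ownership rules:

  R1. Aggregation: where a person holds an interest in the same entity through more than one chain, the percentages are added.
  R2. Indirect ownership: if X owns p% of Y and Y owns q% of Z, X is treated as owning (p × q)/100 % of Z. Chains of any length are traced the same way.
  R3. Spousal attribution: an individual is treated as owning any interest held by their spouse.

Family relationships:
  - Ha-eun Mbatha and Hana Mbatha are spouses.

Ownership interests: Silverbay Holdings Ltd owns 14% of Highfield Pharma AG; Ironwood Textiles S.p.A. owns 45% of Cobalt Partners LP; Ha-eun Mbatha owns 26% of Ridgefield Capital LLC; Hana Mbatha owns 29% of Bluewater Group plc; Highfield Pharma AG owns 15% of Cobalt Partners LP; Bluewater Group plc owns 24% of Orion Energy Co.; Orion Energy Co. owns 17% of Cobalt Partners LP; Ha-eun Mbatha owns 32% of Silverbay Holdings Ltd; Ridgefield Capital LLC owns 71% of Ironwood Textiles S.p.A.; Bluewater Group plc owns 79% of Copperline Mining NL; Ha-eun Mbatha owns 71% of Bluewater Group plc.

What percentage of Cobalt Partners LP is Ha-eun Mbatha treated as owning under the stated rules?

13.059%

By spousal attribution (R3), Ha-eun Mbatha is treated as also owning Hana Mbatha's interest in Bluewater Group plc, giving 71% + 29% = 100%.
Chain via Silverbay Holdings Ltd → Highfield Pharma AG (R2): 32% × 14% × 15% = 0.672% of Cobalt Partners LP.
Chain via Ridgefield Capital LLC → Ironwood Textiles S.p.A. (R2): 26% × 71% × 45% = 8.307% of Cobalt Partners LP.
Chain via Bluewater Group plc → Orion Energy Co. (R2): 100% × 24% × 17% = 4.08% of Cobalt Partners LP.
Aggregating (R1): 0.672% + 8.307% + 4.08% = 13.059%.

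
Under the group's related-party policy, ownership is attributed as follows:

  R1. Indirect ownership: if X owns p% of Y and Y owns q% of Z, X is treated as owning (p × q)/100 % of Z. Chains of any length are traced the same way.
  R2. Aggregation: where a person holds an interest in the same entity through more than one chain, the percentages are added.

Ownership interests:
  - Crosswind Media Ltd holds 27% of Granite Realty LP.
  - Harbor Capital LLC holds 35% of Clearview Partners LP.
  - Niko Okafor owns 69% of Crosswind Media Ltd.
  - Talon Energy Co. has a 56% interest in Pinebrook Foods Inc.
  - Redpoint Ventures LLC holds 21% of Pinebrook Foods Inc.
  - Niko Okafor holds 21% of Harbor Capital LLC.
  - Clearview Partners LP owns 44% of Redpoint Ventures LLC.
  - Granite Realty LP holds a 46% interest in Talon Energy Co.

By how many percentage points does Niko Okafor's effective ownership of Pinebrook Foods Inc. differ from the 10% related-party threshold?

4.521772

Chain via Crosswind Media Ltd → Granite Realty LP → Talon Energy Co. (R1): 69% × 27% × 46% × 56% = 4.799088% of Pinebrook Foods Inc.
Chain via Harbor Capital LLC → Clearview Partners LP → Redpoint Ventures LLC (R1): 21% × 35% × 44% × 21% = 0.67914% of Pinebrook Foods Inc.
Aggregating (R2): 4.799088% + 0.67914% = 5.478228%.
5.478228% falls short of the 10% threshold by 4.521772 percentage points.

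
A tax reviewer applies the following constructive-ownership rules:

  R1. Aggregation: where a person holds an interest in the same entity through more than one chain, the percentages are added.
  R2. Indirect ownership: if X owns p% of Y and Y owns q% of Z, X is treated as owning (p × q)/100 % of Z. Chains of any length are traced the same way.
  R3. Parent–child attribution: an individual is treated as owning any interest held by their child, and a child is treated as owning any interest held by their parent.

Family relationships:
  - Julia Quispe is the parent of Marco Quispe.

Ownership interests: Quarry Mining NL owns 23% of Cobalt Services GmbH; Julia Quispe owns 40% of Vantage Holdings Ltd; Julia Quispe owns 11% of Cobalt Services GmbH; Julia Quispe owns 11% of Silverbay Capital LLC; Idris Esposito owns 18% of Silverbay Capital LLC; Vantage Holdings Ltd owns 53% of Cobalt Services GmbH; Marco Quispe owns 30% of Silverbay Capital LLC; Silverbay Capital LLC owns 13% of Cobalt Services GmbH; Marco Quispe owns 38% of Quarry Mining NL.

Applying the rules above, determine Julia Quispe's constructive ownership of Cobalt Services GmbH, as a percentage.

46.27%

By parent–child attribution (R3), Julia Quispe is treated as also owning Marco Quispe's interest in Silverbay Capital LLC, giving 11% + 30% = 41%.
By parent–child attribution (R3), Julia Quispe is treated as owning Marco Quispe's 38% interest in Quarry Mining NL.
Chain via Vantage Holdings Ltd (R2): 40% × 53% = 21.2% of Cobalt Services GmbH.
Chain via Silverbay Capital LLC (R2): 41% × 13% = 5.33% of Cobalt Services GmbH.
Direct interest in Cobalt Services GmbH: 11%.
Chain via Quarry Mining NL (R2): 38% × 23% = 8.74% of Cobalt Services GmbH.
Aggregating (R1): 21.2% + 5.33% + 11% + 8.74% = 46.27%.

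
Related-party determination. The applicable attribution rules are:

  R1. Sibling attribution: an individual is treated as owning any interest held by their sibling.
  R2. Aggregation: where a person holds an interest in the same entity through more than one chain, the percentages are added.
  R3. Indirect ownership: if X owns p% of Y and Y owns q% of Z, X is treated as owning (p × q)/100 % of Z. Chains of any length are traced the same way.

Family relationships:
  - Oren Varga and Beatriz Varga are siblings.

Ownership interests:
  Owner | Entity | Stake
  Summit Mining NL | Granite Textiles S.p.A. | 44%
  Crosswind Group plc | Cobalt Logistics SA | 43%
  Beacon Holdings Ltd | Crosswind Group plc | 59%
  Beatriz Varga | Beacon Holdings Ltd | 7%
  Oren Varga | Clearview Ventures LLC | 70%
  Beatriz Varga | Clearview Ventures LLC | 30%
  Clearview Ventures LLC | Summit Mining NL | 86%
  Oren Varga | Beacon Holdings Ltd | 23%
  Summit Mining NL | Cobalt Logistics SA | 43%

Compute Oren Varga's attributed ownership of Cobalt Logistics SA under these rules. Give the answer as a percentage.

By sibling attribution (R1), Oren Varga is treated as also owning Beatriz Varga's interest in Clearview Ventures LLC, giving 70% + 30% = 100%.
By sibling attribution (R1), Oren Varga is treated as also owning Beatriz Varga's interest in Beacon Holdings Ltd, giving 23% + 7% = 30%.
Chain via Clearview Ventures LLC → Summit Mining NL (R3): 100% × 86% × 43% = 36.98% of Cobalt Logistics SA.
Chain via Beacon Holdings Ltd → Crosswind Group plc (R3): 30% × 59% × 43% = 7.611% of Cobalt Logistics SA.
Aggregating (R2): 36.98% + 7.611% = 44.591%.

44.591%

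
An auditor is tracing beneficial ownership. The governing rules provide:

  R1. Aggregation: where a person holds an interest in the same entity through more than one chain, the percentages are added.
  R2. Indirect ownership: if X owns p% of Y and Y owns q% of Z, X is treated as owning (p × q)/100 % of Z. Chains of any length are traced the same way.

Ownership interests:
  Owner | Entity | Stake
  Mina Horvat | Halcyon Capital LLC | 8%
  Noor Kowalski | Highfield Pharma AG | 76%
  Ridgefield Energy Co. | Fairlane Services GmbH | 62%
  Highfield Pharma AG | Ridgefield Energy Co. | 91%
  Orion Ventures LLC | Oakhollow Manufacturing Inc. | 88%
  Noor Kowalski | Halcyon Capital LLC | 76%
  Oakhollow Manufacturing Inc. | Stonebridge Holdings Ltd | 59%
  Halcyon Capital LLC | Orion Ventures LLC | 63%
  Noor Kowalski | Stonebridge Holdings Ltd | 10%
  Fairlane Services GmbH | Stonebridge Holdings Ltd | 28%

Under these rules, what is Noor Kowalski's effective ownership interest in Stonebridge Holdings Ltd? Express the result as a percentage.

Chain via Halcyon Capital LLC → Orion Ventures LLC → Oakhollow Manufacturing Inc. (R2): 76% × 63% × 88% × 59% = 24.859296% of Stonebridge Holdings Ltd.
Chain via Highfield Pharma AG → Ridgefield Energy Co. → Fairlane Services GmbH (R2): 76% × 91% × 62% × 28% = 12.006176% of Stonebridge Holdings Ltd.
Direct interest in Stonebridge Holdings Ltd: 10%.
Aggregating (R1): 24.859296% + 12.006176% + 10% = 46.865472%.

46.865472%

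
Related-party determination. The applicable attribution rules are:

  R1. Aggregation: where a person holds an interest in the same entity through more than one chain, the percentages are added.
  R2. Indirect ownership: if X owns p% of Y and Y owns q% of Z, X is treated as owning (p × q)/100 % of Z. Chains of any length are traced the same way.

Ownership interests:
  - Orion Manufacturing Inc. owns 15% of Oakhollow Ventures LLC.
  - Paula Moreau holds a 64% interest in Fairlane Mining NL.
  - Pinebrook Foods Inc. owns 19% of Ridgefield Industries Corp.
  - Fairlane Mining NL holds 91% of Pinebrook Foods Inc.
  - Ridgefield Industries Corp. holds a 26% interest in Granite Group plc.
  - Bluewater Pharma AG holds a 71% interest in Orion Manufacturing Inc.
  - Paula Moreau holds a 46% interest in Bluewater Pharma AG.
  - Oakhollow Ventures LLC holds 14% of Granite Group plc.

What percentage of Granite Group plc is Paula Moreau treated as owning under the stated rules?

3.562916%

Chain via Fairlane Mining NL → Pinebrook Foods Inc. → Ridgefield Industries Corp. (R2): 64% × 91% × 19% × 26% = 2.877056% of Granite Group plc.
Chain via Bluewater Pharma AG → Orion Manufacturing Inc. → Oakhollow Ventures LLC (R2): 46% × 71% × 15% × 14% = 0.68586% of Granite Group plc.
Aggregating (R1): 2.877056% + 0.68586% = 3.562916%.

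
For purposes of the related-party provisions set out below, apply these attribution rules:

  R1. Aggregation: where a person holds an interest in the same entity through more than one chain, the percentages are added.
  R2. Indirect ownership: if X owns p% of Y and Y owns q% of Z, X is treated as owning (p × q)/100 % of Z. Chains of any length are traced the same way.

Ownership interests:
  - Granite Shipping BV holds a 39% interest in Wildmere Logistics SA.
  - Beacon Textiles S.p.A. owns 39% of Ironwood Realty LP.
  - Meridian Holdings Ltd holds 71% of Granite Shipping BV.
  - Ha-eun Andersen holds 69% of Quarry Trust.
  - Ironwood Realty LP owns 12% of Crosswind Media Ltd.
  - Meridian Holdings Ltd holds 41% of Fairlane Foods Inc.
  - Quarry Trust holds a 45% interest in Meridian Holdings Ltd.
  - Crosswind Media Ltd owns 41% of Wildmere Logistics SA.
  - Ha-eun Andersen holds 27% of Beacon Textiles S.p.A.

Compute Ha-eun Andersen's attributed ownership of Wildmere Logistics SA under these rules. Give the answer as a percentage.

9.115821%

Chain via Quarry Trust → Meridian Holdings Ltd → Granite Shipping BV (R2): 69% × 45% × 71% × 39% = 8.597745% of Wildmere Logistics SA.
Chain via Beacon Textiles S.p.A. → Ironwood Realty LP → Crosswind Media Ltd (R2): 27% × 39% × 12% × 41% = 0.518076% of Wildmere Logistics SA.
Aggregating (R1): 8.597745% + 0.518076% = 9.115821%.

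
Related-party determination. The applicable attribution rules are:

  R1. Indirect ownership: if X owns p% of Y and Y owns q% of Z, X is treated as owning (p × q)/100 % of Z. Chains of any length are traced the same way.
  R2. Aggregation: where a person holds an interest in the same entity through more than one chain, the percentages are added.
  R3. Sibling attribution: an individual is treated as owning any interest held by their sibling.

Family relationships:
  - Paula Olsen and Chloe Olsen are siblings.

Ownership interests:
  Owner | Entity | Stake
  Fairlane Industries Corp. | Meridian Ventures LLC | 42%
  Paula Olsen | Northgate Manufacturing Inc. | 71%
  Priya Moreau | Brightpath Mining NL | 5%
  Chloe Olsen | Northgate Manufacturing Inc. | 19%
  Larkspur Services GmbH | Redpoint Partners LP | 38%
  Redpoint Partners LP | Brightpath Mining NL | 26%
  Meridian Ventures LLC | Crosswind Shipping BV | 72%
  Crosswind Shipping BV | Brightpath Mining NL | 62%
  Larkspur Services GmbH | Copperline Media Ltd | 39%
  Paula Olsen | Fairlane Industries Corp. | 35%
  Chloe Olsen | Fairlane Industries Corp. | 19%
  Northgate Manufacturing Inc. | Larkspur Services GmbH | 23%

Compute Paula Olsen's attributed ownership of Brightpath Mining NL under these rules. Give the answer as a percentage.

12.169512%

By sibling attribution (R3), Paula Olsen is treated as also owning Chloe Olsen's interest in Fairlane Industries Corp, giving 35% + 19% = 54%.
By sibling attribution (R3), Paula Olsen is treated as also owning Chloe Olsen's interest in Northgate Manufacturing Inc, giving 71% + 19% = 90%.
Chain via Fairlane Industries Corp. → Meridian Ventures LLC → Crosswind Shipping BV (R1): 54% × 42% × 72% × 62% = 10.124352% of Brightpath Mining NL.
Chain via Northgate Manufacturing Inc. → Larkspur Services GmbH → Redpoint Partners LP (R1): 90% × 23% × 38% × 26% = 2.04516% of Brightpath Mining NL.
Aggregating (R2): 10.124352% + 2.04516% = 12.169512%.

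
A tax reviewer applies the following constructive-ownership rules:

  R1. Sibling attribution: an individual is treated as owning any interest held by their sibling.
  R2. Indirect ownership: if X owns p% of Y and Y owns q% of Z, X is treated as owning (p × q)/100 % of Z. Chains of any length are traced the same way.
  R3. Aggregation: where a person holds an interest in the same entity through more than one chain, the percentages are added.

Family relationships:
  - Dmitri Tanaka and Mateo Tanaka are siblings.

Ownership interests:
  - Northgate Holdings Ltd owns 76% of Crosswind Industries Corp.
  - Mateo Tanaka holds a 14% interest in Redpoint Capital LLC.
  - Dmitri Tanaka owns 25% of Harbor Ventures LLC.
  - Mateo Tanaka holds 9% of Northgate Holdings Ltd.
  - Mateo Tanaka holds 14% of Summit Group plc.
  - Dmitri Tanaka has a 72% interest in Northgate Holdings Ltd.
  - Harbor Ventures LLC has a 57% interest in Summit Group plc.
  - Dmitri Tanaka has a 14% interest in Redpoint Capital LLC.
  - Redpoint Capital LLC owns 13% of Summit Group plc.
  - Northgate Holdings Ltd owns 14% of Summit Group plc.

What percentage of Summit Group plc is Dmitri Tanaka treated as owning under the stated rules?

By sibling attribution (R1), Dmitri Tanaka is treated as also owning Mateo Tanaka's interest in Northgate Holdings Ltd, giving 72% + 9% = 81%.
By sibling attribution (R1), Dmitri Tanaka is treated as also owning Mateo Tanaka's interest in Redpoint Capital LLC, giving 14% + 14% = 28%.
By sibling attribution (R1), Dmitri Tanaka is treated as owning Mateo Tanaka's 14% interest in Summit Group plc.
Chain via Harbor Ventures LLC (R2): 25% × 57% = 14.25% of Summit Group plc.
Chain via Northgate Holdings Ltd (R2): 81% × 14% = 11.34% of Summit Group plc.
Chain via Redpoint Capital LLC (R2): 28% × 13% = 3.64% of Summit Group plc.
Direct interest in Summit Group plc: 14%.
Aggregating (R3): 14.25% + 11.34% + 3.64% + 14% = 43.23%.

43.23%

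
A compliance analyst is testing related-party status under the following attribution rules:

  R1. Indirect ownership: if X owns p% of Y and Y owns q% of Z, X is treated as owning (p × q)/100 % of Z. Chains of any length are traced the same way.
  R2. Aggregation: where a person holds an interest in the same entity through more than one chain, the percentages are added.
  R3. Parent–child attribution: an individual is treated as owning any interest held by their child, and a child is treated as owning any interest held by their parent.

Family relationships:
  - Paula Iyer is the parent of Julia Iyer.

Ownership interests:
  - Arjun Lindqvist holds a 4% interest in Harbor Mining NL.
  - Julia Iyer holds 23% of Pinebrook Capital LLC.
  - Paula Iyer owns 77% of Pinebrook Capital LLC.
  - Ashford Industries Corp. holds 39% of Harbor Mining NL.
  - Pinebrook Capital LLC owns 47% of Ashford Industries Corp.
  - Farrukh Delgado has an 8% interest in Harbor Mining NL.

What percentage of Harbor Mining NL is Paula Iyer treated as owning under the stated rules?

18.33%

By parent–child attribution (R3), Paula Iyer is treated as also owning Julia Iyer's interest in Pinebrook Capital LLC, giving 77% + 23% = 100%.
Chain via Pinebrook Capital LLC → Ashford Industries Corp. (R1): 100% × 47% × 39% = 18.33% of Harbor Mining NL.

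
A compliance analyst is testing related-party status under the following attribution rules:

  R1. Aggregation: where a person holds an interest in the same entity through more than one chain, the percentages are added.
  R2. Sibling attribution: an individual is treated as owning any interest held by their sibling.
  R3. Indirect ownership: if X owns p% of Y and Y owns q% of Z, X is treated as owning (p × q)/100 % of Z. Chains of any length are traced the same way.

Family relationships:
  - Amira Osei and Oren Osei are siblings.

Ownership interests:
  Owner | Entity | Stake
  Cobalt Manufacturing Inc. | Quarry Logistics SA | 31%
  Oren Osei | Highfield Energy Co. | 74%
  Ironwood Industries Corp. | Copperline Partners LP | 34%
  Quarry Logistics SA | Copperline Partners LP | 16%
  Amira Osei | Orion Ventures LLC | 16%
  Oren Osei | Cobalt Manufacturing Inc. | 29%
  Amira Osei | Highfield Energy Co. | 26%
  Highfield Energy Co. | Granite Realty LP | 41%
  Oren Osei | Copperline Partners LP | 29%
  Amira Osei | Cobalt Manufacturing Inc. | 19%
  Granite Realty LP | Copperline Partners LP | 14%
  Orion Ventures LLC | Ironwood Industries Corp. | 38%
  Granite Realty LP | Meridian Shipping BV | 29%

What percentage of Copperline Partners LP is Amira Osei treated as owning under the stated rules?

By sibling attribution (R2), Amira Osei is treated as also owning Oren Osei's interest in Cobalt Manufacturing Inc, giving 19% + 29% = 48%.
By sibling attribution (R2), Amira Osei is treated as also owning Oren Osei's interest in Highfield Energy Co, giving 26% + 74% = 100%.
By sibling attribution (R2), Amira Osei is treated as owning Oren Osei's 29% interest in Copperline Partners LP.
Chain via Cobalt Manufacturing Inc. → Quarry Logistics SA (R3): 48% × 31% × 16% = 2.3808% of Copperline Partners LP.
Chain via Highfield Energy Co. → Granite Realty LP (R3): 100% × 41% × 14% = 5.74% of Copperline Partners LP.
Chain via Orion Ventures LLC → Ironwood Industries Corp. (R3): 16% × 38% × 34% = 2.0672% of Copperline Partners LP.
Direct interest in Copperline Partners LP: 29%.
Aggregating (R1): 2.3808% + 5.74% + 2.0672% + 29% = 39.188%.

39.188%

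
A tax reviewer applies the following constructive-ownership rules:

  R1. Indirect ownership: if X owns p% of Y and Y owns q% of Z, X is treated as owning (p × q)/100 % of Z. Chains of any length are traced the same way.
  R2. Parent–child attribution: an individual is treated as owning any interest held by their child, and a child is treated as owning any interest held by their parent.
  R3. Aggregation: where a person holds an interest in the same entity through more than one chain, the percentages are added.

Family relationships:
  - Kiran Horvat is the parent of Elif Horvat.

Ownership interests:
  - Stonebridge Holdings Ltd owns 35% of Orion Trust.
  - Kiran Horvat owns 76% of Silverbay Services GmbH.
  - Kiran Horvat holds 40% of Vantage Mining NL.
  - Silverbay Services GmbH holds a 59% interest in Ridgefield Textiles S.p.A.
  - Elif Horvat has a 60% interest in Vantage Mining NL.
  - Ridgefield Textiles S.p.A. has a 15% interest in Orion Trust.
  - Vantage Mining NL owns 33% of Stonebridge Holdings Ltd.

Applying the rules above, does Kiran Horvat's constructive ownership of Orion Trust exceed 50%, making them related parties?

By parent–child attribution (R2), Kiran Horvat is treated as also owning Elif Horvat's interest in Vantage Mining NL, giving 40% + 60% = 100%.
Chain via Silverbay Services GmbH → Ridgefield Textiles S.p.A. (R1): 76% × 59% × 15% = 6.726% of Orion Trust.
Chain via Vantage Mining NL → Stonebridge Holdings Ltd (R1): 100% × 33% × 35% = 11.55% of Orion Trust.
Aggregating (R3): 6.726% + 11.55% = 18.276%.
18.276% does not exceed the 50% threshold, so Kiran is not a related party to Orion Trust.

No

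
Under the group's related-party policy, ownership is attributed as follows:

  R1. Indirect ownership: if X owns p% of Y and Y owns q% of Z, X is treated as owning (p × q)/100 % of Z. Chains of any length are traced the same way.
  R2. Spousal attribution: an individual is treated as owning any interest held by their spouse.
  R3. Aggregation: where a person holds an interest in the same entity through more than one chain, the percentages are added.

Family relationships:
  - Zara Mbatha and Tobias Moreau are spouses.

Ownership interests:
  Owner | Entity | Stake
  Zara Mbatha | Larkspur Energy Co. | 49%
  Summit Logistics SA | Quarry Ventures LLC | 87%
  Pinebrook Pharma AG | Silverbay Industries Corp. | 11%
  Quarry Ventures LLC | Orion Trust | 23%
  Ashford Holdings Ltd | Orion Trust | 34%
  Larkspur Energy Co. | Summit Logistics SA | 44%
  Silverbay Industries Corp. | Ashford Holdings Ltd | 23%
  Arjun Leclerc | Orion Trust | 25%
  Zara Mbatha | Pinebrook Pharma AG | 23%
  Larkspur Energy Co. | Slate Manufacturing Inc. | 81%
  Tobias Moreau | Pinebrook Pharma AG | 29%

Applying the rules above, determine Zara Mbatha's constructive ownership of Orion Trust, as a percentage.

By spousal attribution (R2), Zara Mbatha is treated as also owning Tobias Moreau's interest in Pinebrook Pharma AG, giving 23% + 29% = 52%.
Chain via Pinebrook Pharma AG → Silverbay Industries Corp. → Ashford Holdings Ltd (R1): 52% × 11% × 23% × 34% = 0.447304% of Orion Trust.
Chain via Larkspur Energy Co. → Summit Logistics SA → Quarry Ventures LLC (R1): 49% × 44% × 87% × 23% = 4.314156% of Orion Trust.
Aggregating (R3): 0.447304% + 4.314156% = 4.76146%.

4.76146%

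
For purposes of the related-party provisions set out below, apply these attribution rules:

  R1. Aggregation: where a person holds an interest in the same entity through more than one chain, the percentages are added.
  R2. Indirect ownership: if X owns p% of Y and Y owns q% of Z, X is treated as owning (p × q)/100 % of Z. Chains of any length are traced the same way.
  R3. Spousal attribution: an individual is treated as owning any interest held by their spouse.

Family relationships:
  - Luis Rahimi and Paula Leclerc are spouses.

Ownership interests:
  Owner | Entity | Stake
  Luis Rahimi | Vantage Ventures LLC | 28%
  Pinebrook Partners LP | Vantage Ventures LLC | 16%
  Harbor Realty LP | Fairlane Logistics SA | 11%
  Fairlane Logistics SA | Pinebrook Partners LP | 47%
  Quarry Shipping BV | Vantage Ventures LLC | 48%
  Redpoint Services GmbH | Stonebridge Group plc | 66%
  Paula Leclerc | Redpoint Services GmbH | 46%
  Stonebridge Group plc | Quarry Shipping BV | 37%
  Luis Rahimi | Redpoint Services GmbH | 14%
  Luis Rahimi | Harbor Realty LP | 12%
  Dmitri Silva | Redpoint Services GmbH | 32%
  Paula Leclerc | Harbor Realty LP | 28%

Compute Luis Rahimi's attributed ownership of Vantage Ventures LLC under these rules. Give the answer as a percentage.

35.36384%

By spousal attribution (R3), Luis Rahimi is treated as also owning Paula Leclerc's interest in Harbor Realty LP, giving 12% + 28% = 40%.
By spousal attribution (R3), Luis Rahimi is treated as also owning Paula Leclerc's interest in Redpoint Services GmbH, giving 14% + 46% = 60%.
Chain via Harbor Realty LP → Fairlane Logistics SA → Pinebrook Partners LP (R2): 40% × 11% × 47% × 16% = 0.33088% of Vantage Ventures LLC.
Chain via Redpoint Services GmbH → Stonebridge Group plc → Quarry Shipping BV (R2): 60% × 66% × 37% × 48% = 7.03296% of Vantage Ventures LLC.
Direct interest in Vantage Ventures LLC: 28%.
Aggregating (R1): 0.33088% + 7.03296% + 28% = 35.36384%.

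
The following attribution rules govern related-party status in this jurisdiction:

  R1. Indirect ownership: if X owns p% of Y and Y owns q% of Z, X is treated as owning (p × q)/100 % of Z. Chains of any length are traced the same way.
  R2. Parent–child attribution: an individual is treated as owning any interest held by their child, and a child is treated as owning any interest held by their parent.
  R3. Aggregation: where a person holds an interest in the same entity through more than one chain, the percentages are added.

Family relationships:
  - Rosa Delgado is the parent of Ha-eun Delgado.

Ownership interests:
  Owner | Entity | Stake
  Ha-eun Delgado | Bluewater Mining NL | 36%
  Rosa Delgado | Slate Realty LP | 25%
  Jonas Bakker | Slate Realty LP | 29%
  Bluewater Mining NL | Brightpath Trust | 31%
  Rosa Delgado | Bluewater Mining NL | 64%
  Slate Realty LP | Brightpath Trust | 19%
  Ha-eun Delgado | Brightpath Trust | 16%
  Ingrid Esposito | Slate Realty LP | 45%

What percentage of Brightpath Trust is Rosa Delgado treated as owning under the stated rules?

By parent–child attribution (R2), Rosa Delgado is treated as also owning Ha-eun Delgado's interest in Bluewater Mining NL, giving 64% + 36% = 100%.
By parent–child attribution (R2), Rosa Delgado is treated as owning Ha-eun Delgado's 16% interest in Brightpath Trust.
Chain via Bluewater Mining NL (R1): 100% × 31% = 31% of Brightpath Trust.
Chain via Slate Realty LP (R1): 25% × 19% = 4.75% of Brightpath Trust.
Direct interest in Brightpath Trust: 16%.
Aggregating (R3): 31% + 4.75% + 16% = 51.75%.

51.75%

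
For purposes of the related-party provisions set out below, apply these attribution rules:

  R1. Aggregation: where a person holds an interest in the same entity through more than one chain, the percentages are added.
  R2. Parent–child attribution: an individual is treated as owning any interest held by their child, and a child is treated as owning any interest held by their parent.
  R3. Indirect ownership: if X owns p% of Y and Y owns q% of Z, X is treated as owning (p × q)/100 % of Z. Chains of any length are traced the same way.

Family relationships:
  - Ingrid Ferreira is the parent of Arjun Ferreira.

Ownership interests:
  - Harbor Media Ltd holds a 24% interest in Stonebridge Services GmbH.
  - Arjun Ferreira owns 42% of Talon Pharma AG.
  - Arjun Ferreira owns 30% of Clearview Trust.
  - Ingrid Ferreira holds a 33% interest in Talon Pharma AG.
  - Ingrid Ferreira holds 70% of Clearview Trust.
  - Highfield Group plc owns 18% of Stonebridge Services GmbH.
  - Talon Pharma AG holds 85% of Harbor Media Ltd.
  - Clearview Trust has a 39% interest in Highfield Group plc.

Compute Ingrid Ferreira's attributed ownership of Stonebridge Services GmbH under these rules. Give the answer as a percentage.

By parent–child attribution (R2), Ingrid Ferreira is treated as also owning Arjun Ferreira's interest in Talon Pharma AG, giving 33% + 42% = 75%.
By parent–child attribution (R2), Ingrid Ferreira is treated as also owning Arjun Ferreira's interest in Clearview Trust, giving 70% + 30% = 100%.
Chain via Talon Pharma AG → Harbor Media Ltd (R3): 75% × 85% × 24% = 15.3% of Stonebridge Services GmbH.
Chain via Clearview Trust → Highfield Group plc (R3): 100% × 39% × 18% = 7.02% of Stonebridge Services GmbH.
Aggregating (R1): 15.3% + 7.02% = 22.32%.

22.32%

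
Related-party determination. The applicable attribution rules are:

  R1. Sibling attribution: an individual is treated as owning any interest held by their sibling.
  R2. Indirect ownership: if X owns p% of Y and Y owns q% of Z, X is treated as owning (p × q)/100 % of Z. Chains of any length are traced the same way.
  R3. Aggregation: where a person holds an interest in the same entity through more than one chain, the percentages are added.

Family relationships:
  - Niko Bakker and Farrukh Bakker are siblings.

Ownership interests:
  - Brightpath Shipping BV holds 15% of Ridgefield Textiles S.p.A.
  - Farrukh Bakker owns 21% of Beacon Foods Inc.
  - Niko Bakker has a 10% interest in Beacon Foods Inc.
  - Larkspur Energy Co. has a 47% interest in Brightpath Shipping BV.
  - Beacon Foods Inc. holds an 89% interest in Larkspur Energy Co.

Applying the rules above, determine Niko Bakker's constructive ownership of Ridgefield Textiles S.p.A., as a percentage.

By sibling attribution (R1), Niko Bakker is treated as also owning Farrukh Bakker's interest in Beacon Foods Inc, giving 10% + 21% = 31%.
Chain via Beacon Foods Inc. → Larkspur Energy Co. → Brightpath Shipping BV (R2): 31% × 89% × 47% × 15% = 1.945095% of Ridgefield Textiles S.p.A.

1.945095%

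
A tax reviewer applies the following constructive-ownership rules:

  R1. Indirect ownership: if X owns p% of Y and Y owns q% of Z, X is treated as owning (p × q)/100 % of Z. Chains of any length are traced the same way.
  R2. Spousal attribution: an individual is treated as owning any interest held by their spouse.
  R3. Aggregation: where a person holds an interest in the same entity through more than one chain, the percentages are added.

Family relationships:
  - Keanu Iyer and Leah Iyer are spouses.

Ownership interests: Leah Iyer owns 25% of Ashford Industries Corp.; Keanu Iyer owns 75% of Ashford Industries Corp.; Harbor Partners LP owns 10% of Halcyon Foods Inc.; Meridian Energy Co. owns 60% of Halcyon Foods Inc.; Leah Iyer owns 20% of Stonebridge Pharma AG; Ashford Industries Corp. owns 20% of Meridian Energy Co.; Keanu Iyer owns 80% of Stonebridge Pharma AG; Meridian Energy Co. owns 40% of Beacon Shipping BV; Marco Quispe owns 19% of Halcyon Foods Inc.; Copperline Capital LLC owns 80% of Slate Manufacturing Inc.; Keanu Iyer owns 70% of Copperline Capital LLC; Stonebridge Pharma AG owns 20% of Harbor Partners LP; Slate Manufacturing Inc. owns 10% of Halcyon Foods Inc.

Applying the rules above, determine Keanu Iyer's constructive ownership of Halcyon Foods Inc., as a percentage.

By spousal attribution (R2), Keanu Iyer is treated as also owning Leah Iyer's interest in Ashford Industries Corp, giving 75% + 25% = 100%.
By spousal attribution (R2), Keanu Iyer is treated as also owning Leah Iyer's interest in Stonebridge Pharma AG, giving 80% + 20% = 100%.
Chain via Copperline Capital LLC → Slate Manufacturing Inc. (R1): 70% × 80% × 10% = 5.6% of Halcyon Foods Inc.
Chain via Ashford Industries Corp. → Meridian Energy Co. (R1): 100% × 20% × 60% = 12% of Halcyon Foods Inc.
Chain via Stonebridge Pharma AG → Harbor Partners LP (R1): 100% × 20% × 10% = 2% of Halcyon Foods Inc.
Aggregating (R3): 5.6% + 12% + 2% = 19.6%.

19.6%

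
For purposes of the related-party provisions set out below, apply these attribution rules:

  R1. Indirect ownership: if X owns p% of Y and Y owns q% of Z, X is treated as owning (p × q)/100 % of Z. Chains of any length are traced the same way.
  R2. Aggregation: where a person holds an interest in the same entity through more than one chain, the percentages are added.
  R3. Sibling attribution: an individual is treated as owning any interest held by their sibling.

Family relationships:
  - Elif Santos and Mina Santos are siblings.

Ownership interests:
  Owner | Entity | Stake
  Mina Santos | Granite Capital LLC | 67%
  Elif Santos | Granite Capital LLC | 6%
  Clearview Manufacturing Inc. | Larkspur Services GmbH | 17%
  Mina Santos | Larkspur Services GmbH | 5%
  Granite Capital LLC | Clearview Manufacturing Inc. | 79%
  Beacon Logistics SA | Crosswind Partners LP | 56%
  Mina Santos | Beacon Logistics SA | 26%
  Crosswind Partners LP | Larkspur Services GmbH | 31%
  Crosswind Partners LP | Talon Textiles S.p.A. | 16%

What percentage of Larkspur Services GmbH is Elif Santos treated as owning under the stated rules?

By sibling attribution (R3), Elif Santos is treated as also owning Mina Santos's interest in Granite Capital LLC, giving 6% + 67% = 73%.
By sibling attribution (R3), Elif Santos is treated as owning Mina Santos's 26% interest in Beacon Logistics SA.
By sibling attribution (R3), Elif Santos is treated as owning Mina Santos's 5% interest in Larkspur Services GmbH.
Chain via Granite Capital LLC → Clearview Manufacturing Inc. (R1): 73% × 79% × 17% = 9.8039% of Larkspur Services GmbH.
Chain via Beacon Logistics SA → Crosswind Partners LP (R1): 26% × 56% × 31% = 4.5136% of Larkspur Services GmbH.
Direct interest in Larkspur Services GmbH: 5%.
Aggregating (R2): 9.8039% + 4.5136% + 5% = 19.3175%.

19.3175%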